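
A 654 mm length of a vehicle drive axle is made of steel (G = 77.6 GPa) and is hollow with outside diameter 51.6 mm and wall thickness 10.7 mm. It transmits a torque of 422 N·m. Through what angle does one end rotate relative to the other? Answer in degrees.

J = π(d_o⁴ − d_i⁴)/32 = π(0.0516⁴ − 0.0302⁴)/32 = 6.143×10^-7 m⁴.
θ = T·L/(G·J) = 422.0 × 0.654 / (77.6×10⁹ × 6.143×10^-7) = 5.789×10^-3 rad.

0.332°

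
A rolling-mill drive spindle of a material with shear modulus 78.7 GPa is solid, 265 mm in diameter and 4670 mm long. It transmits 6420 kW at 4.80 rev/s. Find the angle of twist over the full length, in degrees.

ω = 2π·4.80 = 30.16 rad/s, so T = P/ω = 6420×10³ / 30.16 = 212900 N·m.
J = πd⁴/32 = π(0.265)⁴/32 = 4.842×10^-4 m⁴.
θ = T·L/(G·J) = 212900 × 4.67 / (78.7×10⁹ × 4.842×10^-4) = 0.02609 rad.

1.49°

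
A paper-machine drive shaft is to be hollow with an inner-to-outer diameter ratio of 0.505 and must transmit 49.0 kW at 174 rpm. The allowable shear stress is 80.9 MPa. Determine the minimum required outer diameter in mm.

56.6 mm

ω = 2π·174/60 = 18.22 rad/s, so T = P/ω = 49.0×10³ / 18.22 = 2689 N·m.
For a hollow shaft with d_i/d_o = 0.505: τ_max = 16T/(π d_o³ (1−k⁴)), so d_o = [16T/(π τ_allow (1−k⁴))]^(1/3) = [16·2689/(π·8.09×10^7·0.9350)]^(1/3) = 0.05657 m.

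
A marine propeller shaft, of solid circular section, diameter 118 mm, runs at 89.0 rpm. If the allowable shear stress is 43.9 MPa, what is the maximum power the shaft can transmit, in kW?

132 kW

J = πd⁴/32 = π(0.118)⁴/32 = 1.903×10^-5 m⁴.
T_max = τ_allow·J/r = 4.39×10^7 × 1.903×10^-5 / 0.0590 = 14160 N·m.
ω = 2π·89.0/60 = 9.320 rad/s, so P_max = T_max·ω = 1.320×10^5 W.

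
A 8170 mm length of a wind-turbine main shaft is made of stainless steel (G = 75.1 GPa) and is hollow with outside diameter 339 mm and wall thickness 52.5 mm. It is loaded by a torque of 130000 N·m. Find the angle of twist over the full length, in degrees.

0.809°

J = π(d_o⁴ − d_i⁴)/32 = π(0.339⁴ − 0.234⁴)/32 = 1.002×10^-3 m⁴.
θ = T·L/(G·J) = 130000 × 8.17 / (75.1×10⁹ × 1.002×10^-3) = 0.01411 rad.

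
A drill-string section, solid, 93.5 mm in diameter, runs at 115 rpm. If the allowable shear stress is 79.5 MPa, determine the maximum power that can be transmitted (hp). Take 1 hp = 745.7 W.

J = πd⁴/32 = π(0.0935)⁴/32 = 7.503×10^-6 m⁴.
T_max = τ_allow·J/r = 7.95×10^7 × 7.503×10^-6 / 0.0467 = 12760 N·m.
ω = 2π·115/60 = 12.04 rad/s, so P_max = T_max·ω = 1.537×10^5 W.

206 hp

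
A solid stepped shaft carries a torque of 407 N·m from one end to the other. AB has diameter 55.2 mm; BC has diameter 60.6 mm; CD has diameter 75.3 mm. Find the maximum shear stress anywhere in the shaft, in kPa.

12300 kPa

Under the same torque, τ_max = 16T/(πd³) is largest where d is smallest — segment AB (d = 55.2 mm).
τ_max = 16·407.0/(π·(0.0552)³) = 1.232×10^7 Pa.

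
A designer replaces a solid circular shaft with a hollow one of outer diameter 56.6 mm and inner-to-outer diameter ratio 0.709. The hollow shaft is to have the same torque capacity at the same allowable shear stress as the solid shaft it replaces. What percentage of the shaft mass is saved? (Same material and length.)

39.6 %

Equal τ_max and T ⇒ the solid shaft needs d_s³ = d_o³(1−k⁴), so d_s = 56.6·(1−0.709⁴)^(1/3) = 51.36 mm.
Area ratio A_h/A_s = d_o²(1−k²)/d_s² = (1−k²)/(1−k⁴)^(2/3) = 0.6039.
Mass saving = 1 − 0.6039 = 39.6 %.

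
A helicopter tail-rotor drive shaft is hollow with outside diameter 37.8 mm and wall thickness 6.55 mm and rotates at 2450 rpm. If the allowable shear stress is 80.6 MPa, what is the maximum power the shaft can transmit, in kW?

179 kW

J = π(d_o⁴ − d_i⁴)/32 = π(0.0378⁴ − 0.0247⁴)/32 = 1.639×10^-7 m⁴.
T_max = τ_allow·J/r = 8.06×10^7 × 1.639×10^-7 / 0.0189 = 698.9 N·m.
ω = 2π·2450/60 = 256.6 rad/s, so P_max = T_max·ω = 1.793×10^5 W.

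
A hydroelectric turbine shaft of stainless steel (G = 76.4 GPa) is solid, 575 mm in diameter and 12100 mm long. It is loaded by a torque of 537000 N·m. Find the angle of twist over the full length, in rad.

0.00792 rad

J = πd⁴/32 = π(0.575)⁴/32 = 0.01073 m⁴.
θ = T·L/(G·J) = 537000 × 12.1 / (76.4×10⁹ × 0.01073) = 7.925×10^-3 rad.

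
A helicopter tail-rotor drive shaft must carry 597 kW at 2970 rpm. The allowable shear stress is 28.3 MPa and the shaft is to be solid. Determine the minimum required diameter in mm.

70.2 mm

ω = 2π·2970/60 = 311.0 rad/s, so T = P/ω = 597×10³ / 311.0 = 1920 N·m.
For a solid shaft τ_max = 16T/(πd³), so d = (16T/(π τ_allow))^(1/3) = (16·1920/(π·2.83×10^7))^(1/3) = 0.07017 m.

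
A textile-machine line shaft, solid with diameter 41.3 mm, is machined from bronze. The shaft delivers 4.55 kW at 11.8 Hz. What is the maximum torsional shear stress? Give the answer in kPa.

4440 kPa

ω = 2π·11.8 = 74.14 rad/s, so T = P/ω = 4.55×10³ / 74.14 = 61.37 N·m.
J = πd⁴/32 = π(0.0413)⁴/32 = 2.856×10^-7 m⁴.
τ_max = T·r/J = 61.37 × 0.0206 / 2.856×10^-7 = 4.437×10^6 Pa.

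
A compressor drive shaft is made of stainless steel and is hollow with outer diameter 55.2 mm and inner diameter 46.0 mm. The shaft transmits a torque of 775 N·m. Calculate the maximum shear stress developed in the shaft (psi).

J = π(d_o⁴ − d_i⁴)/32 = π(0.0552⁴ − 0.0460⁴)/32 = 4.719×10^-7 m⁴.
τ_max = T·r/J = 775.0 × 0.0276 / 4.719×10^-7 = 4.532×10^7 Pa.

6570 psi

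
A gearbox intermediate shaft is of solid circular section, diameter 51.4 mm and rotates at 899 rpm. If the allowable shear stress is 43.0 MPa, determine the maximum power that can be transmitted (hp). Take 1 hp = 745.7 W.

J = πd⁴/32 = π(0.0514)⁴/32 = 6.853×10^-7 m⁴.
T_max = τ_allow·J/r = 4.30×10^7 × 6.853×10^-7 / 0.0257 = 1147 N·m.
ω = 2π·899/60 = 94.14 rad/s, so P_max = T_max·ω = 1.079×10^5 W.

145 hp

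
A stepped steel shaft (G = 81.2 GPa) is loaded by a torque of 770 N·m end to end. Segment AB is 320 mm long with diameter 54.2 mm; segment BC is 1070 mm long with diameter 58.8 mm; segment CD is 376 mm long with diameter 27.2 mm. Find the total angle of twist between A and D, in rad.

0.0786 rad

J_AB = π(0.0542)⁴/32 = 8.47×10^-7 m⁴; J_BC = π(0.0588)⁴/32 = 1.17×10^-6 m⁴; J_CD = π(0.0272)⁴/32 = 5.37×10^-8 m⁴.
θ = (T/G)·Σ L_i/J_i = (770.0/81.2×10⁹)·(0.320/8.47×10^-7 + 1.07/1.17×10^-6 + 0.376/5.37×10^-8) = 0.07858 rad.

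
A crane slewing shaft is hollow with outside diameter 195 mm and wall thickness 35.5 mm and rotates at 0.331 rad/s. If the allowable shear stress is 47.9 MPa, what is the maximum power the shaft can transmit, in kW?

J = π(d_o⁴ − d_i⁴)/32 = π(0.195⁴ − 0.124⁴)/32 = 1.187×10^-4 m⁴.
T_max = τ_allow·J/r = 4.79×10^7 × 1.187×10^-4 / 0.0975 = 58340 N·m.
ω = 0.331 rad/s, so P_max = T_max·ω = 1.931×10^4 W.

19.3 kW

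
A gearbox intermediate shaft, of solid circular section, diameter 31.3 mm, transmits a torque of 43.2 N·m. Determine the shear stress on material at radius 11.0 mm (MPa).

J = πd⁴/32 = π(0.0313)⁴/32 = 9.423×10^-8 m⁴.
Shear stress varies linearly with radius: τ = T·r/J = 43.20 × 0.0110 / 9.423×10^-8 = 5.043×10^6 Pa.

5.04 MPa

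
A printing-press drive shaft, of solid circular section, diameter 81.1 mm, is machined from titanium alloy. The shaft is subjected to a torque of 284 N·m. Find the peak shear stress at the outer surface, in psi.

J = πd⁴/32 = π(0.0811)⁴/32 = 4.247×10^-6 m⁴.
τ_max = T·r/J = 284.0 × 0.0405 / 4.247×10^-6 = 2.712×10^6 Pa.

393 psi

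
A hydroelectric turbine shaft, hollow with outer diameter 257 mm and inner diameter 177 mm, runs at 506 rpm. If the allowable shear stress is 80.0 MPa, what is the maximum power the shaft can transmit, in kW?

10900 kW

J = π(d_o⁴ − d_i⁴)/32 = π(0.257⁴ − 0.177⁴)/32 = 3.319×10^-4 m⁴.
T_max = τ_allow·J/r = 8.00×10^7 × 3.319×10^-4 / 0.129 = 206600 N·m.
ω = 2π·506/60 = 52.99 rad/s, so P_max = T_max·ω = 1.095×10^7 W.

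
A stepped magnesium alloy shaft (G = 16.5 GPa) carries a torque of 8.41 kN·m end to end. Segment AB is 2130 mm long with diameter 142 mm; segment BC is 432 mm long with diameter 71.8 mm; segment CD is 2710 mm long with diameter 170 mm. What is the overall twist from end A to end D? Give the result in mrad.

J_AB = π(0.142)⁴/32 = 3.99×10^-5 m⁴; J_BC = π(0.0718)⁴/32 = 2.61×10^-6 m⁴; J_CD = π(0.170)⁴/32 = 8.20×10^-5 m⁴.
θ = (T/G)·Σ L_i/J_i = (8410/16.5×10⁹)·(2.13/3.99×10^-5 + 0.432/2.61×10^-6 + 2.71/8.20×10^-5) = 0.1284 rad.

128 mrad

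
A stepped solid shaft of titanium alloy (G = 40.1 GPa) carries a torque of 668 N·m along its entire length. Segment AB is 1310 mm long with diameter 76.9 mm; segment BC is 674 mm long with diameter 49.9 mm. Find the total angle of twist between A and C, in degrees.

J_AB = π(0.0769)⁴/32 = 3.43×10^-6 m⁴; J_BC = π(0.0499)⁴/32 = 6.09×10^-7 m⁴.
θ = (T/G)·Σ L_i/J_i = (668.0/40.1×10⁹)·(1.31/3.43×10^-6 + 0.674/6.09×10^-7) = 0.02480 rad.

1.42°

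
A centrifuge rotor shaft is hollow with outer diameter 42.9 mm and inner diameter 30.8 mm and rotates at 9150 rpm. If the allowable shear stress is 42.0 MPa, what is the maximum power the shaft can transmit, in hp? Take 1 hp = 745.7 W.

614 hp

J = π(d_o⁴ − d_i⁴)/32 = π(0.0429⁴ − 0.0308⁴)/32 = 2.442×10^-7 m⁴.
T_max = τ_allow·J/r = 4.20×10^7 × 2.442×10^-7 / 0.0215 = 478.1 N·m.
ω = 2π·9150/60 = 958.2 rad/s, so P_max = T_max·ω = 4.581×10^5 W.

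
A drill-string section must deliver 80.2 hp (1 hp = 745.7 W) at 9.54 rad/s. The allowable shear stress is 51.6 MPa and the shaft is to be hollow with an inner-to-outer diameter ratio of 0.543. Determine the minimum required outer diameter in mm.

ω = 9.54 rad/s, so T = P/ω = 80.2×745.7 / 9.540 = 6269 N·m.
For a hollow shaft with d_i/d_o = 0.543: τ_max = 16T/(π d_o³ (1−k⁴)), so d_o = [16T/(π τ_allow (1−k⁴))]^(1/3) = [16·6269/(π·5.16×10^7·0.9131)]^(1/3) = 0.08784 m.

87.8 mm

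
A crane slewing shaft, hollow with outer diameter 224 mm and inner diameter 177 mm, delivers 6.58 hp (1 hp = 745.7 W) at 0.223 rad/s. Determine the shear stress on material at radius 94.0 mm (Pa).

1.37e7 Pa

ω = 0.223 rad/s, so T = P/ω = 6.58×745.7 / 0.2230 = 22000 N·m.
J = π(d_o⁴ − d_i⁴)/32 = π(0.224⁴ − 0.177⁴)/32 = 1.508×10^-4 m⁴.
Shear stress varies linearly with radius: τ = T·r/J = 22000 × 0.0940 / 1.508×10^-4 = 1.371×10^7 Pa.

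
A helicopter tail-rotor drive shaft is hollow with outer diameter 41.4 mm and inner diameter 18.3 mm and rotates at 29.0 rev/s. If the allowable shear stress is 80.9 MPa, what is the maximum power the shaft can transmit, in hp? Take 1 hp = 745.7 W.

265 hp

J = π(d_o⁴ − d_i⁴)/32 = π(0.0414⁴ − 0.0183⁴)/32 = 2.774×10^-7 m⁴.
T_max = τ_allow·J/r = 8.09×10^7 × 2.774×10^-7 / 0.0207 = 1084 N·m.
ω = 2π·29.0 = 182.2 rad/s, so P_max = T_max·ω = 1.975×10^5 W.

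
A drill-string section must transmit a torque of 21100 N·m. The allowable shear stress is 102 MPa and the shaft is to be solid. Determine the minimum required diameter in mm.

For a solid shaft τ_max = 16T/(πd³), so d = (16T/(π τ_allow))^(1/3) = (16·21100/(π·1.02×10^8))^(1/3) = 0.1018 m.

102 mm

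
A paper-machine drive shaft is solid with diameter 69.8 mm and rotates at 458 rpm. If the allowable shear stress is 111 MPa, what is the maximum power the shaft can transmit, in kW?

355 kW

J = πd⁴/32 = π(0.0698)⁴/32 = 2.330×10^-6 m⁴.
T_max = τ_allow·J/r = 1.11×10^8 × 2.330×10^-6 / 0.0349 = 7412 N·m.
ω = 2π·458/60 = 47.96 rad/s, so P_max = T_max·ω = 3.555×10^5 W.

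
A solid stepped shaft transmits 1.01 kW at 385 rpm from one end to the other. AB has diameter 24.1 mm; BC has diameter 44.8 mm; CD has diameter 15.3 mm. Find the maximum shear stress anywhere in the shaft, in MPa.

35.6 MPa

ω = 2π·385/60 = 40.32 rad/s, so T = P/ω = 1.01×10³ / 40.32 = 25.05 N·m.
Under the same torque, τ_max = 16T/(πd³) is largest where d is smallest — segment CD (d = 15.3 mm).
τ_max = 16·25.05/(π·(0.0153)³) = 3.562×10^7 Pa.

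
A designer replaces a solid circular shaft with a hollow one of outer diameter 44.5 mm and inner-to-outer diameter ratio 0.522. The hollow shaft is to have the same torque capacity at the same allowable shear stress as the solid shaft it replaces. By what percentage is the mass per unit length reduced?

Equal τ_max and T ⇒ the solid shaft needs d_s³ = d_o³(1−k⁴), so d_s = 44.5·(1−0.522⁴)^(1/3) = 43.37 mm.
Area ratio A_h/A_s = d_o²(1−k²)/d_s² = (1−k²)/(1−k⁴)^(2/3) = 0.7659.
Mass saving = 1 − 0.7659 = 23.4 %.

23.4 %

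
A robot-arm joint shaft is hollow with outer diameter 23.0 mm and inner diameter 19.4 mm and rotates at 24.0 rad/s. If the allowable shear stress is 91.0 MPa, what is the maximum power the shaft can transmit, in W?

J = π(d_o⁴ − d_i⁴)/32 = π(0.0230⁴ − 0.0194⁴)/32 = 1.357×10^-8 m⁴.
T_max = τ_allow·J/r = 9.10×10^7 × 1.357×10^-8 / 0.0115 = 107.4 N·m.
ω = 24.0 rad/s, so P_max = T_max·ω = 2577 W.

2580 W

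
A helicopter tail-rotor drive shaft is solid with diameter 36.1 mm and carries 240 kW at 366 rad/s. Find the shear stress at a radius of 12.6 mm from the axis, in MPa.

ω = 366 rad/s, so T = P/ω = 240×10³ / 366.0 = 655.7 N·m.
J = πd⁴/32 = π(0.0361)⁴/32 = 1.667×10^-7 m⁴.
Shear stress varies linearly with radius: τ = T·r/J = 655.7 × 0.0126 / 1.667×10^-7 = 4.955×10^7 Pa.

49.6 MPa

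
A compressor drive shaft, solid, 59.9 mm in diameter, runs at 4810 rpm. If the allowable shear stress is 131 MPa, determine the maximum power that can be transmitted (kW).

2780 kW

J = πd⁴/32 = π(0.0599)⁴/32 = 1.264×10^-6 m⁴.
T_max = τ_allow·J/r = 1.31×10^8 × 1.264×10^-6 / 0.0300 = 5528 N·m.
ω = 2π·4810/60 = 503.7 rad/s, so P_max = T_max·ω = 2.785×10^6 W.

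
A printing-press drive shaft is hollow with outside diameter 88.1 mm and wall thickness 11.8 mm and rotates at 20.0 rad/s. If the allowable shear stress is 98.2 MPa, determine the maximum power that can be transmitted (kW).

188 kW

J = π(d_o⁴ − d_i⁴)/32 = π(0.0881⁴ − 0.0645⁴)/32 = 4.215×10^-6 m⁴.
T_max = τ_allow·J/r = 9.82×10^7 × 4.215×10^-6 / 0.0440 = 9397 N·m.
ω = 20.0 rad/s, so P_max = T_max·ω = 1.879×10^5 W.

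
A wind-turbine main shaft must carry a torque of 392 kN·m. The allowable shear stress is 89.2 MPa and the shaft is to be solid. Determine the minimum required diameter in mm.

282 mm

For a solid shaft τ_max = 16T/(πd³), so d = (16T/(π τ_allow))^(1/3) = (16·392000/(π·8.92×10^7))^(1/3) = 0.2818 m.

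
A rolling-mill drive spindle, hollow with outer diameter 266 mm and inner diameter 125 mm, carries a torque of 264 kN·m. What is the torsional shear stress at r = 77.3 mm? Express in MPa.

43.6 MPa

J = π(d_o⁴ − d_i⁴)/32 = π(0.266⁴ − 0.125⁴)/32 = 4.675×10^-4 m⁴.
Shear stress varies linearly with radius: τ = T·r/J = 264000 × 0.0773 / 4.675×10^-4 = 4.365×10^7 Pa.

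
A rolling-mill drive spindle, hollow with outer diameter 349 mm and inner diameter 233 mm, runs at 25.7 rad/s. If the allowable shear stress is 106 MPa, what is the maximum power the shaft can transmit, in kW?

J = π(d_o⁴ − d_i⁴)/32 = π(0.349⁴ − 0.233⁴)/32 = 1.167×10^-3 m⁴.
T_max = τ_allow·J/r = 1.06×10^8 × 1.167×10^-3 / 0.174 = 709000 N·m.
ω = 25.7 rad/s, so P_max = T_max·ω = 1.822×10^7 W.

18200 kW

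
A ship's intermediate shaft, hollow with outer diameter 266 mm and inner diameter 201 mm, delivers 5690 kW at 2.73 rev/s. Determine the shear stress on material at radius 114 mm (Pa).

1.14e8 Pa

ω = 2π·2.73 = 17.15 rad/s, so T = P/ω = 5690×10³ / 17.15 = 331700 N·m.
J = π(d_o⁴ − d_i⁴)/32 = π(0.266⁴ − 0.201⁴)/32 = 3.313×10^-4 m⁴.
Shear stress varies linearly with radius: τ = T·r/J = 331700 × 0.114 / 3.313×10^-4 = 1.142×10^8 Pa.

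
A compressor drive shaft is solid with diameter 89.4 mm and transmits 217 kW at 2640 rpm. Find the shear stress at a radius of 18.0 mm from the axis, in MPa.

ω = 2π·2640/60 = 276.5 rad/s, so T = P/ω = 217×10³ / 276.5 = 784.9 N·m.
J = πd⁴/32 = π(0.0894)⁴/32 = 6.271×10^-6 m⁴.
Shear stress varies linearly with radius: τ = T·r/J = 784.9 × 0.0180 / 6.271×10^-6 = 2.253×10^6 Pa.

2.25 MPa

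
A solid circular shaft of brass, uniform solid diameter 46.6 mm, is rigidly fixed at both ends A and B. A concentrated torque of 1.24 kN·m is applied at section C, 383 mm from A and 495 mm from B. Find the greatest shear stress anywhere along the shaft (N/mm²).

35.2 N/mm²

With uniform GJ and both ends fixed, compatibility θ_AC = θ_CB gives T_A·a = T_B·b, together with T_A + T_B = T₀.
T_A = T₀·b/(a+b) = 1240·495/878.0 = 699.1 N·m; T_B = 540.9 N·m.
τ in each portion: τ_AC = 3.52×10^7 Pa, τ_CB = 2.72×10^7 Pa; maximum is in AC.
τ_max = T_AC·r/J = 699.1·0.0233/4.63×10^-7 = 3.518×10^7 Pa.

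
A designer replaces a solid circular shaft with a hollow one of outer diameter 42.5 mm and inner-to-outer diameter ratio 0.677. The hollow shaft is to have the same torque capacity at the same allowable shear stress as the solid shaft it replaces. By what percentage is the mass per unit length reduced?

36.6 %

Equal τ_max and T ⇒ the solid shaft needs d_s³ = d_o³(1−k⁴), so d_s = 42.5·(1−0.677⁴)^(1/3) = 39.29 mm.
Area ratio A_h/A_s = d_o²(1−k²)/d_s² = (1−k²)/(1−k⁴)^(2/3) = 0.6339.
Mass saving = 1 − 0.6339 = 36.6 %.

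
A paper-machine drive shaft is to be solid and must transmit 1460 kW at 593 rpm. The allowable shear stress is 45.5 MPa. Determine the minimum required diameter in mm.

ω = 2π·593/60 = 62.10 rad/s, so T = P/ω = 1460×10³ / 62.10 = 23510 N·m.
For a solid shaft τ_max = 16T/(πd³), so d = (16T/(π τ_allow))^(1/3) = (16·23510/(π·4.55×10^7))^(1/3) = 0.1381 m.

138 mm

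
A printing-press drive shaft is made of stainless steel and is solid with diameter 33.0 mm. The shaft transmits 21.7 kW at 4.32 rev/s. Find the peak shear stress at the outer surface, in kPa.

ω = 2π·4.32 = 27.14 rad/s, so T = P/ω = 21.7×10³ / 27.14 = 799.5 N·m.
J = πd⁴/32 = π(0.0330)⁴/32 = 1.164×10^-7 m⁴.
τ_max = T·r/J = 799.5 × 0.0165 / 1.164×10^-7 = 1.133×10^8 Pa.

113000 kPa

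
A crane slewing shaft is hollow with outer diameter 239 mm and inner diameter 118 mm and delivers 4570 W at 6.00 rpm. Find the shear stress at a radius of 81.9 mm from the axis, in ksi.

ω = 2π·6.00/60 = 0.6283 rad/s, so T = P/ω = 4570 / 0.6283 = 7273 N·m.
J = π(d_o⁴ − d_i⁴)/32 = π(0.239⁴ − 0.118⁴)/32 = 3.013×10^-4 m⁴.
Shear stress varies linearly with radius: τ = T·r/J = 7273 × 0.0819 / 3.013×10^-4 = 1.977×10^6 Pa.

0.287 ksi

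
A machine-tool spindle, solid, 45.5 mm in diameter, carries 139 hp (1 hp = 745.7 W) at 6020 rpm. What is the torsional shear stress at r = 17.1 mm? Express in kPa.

ω = 2π·6020/60 = 630.4 rad/s, so T = P/ω = 139×745.7 / 630.4 = 164.4 N·m.
J = πd⁴/32 = π(0.0455)⁴/32 = 4.208×10^-7 m⁴.
Shear stress varies linearly with radius: τ = T·r/J = 164.4 × 0.0171 / 4.208×10^-7 = 6.682×10^6 Pa.

6680 kPa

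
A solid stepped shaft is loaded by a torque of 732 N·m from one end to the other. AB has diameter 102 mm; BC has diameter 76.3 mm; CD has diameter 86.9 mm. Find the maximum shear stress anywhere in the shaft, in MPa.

Under the same torque, τ_max = 16T/(πd³) is largest where d is smallest — segment BC (d = 76.3 mm).
τ_max = 16·732.0/(π·(0.0763)³) = 8.393×10^6 Pa.

8.39 MPa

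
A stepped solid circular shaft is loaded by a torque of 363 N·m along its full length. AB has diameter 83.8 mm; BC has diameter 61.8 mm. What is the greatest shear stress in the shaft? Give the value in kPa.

7830 kPa

Under the same torque, τ_max = 16T/(πd³) is largest where d is smallest — segment BC (d = 61.8 mm).
τ_max = 16·363.0/(π·(0.0618)³) = 7.833×10^6 Pa.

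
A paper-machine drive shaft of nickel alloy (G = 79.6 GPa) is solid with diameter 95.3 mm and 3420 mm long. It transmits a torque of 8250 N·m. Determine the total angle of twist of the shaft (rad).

J = πd⁴/32 = π(0.0953)⁴/32 = 8.098×10^-6 m⁴.
θ = T·L/(G·J) = 8250 × 3.42 / (79.6×10⁹ × 8.098×10^-6) = 0.04377 rad.

0.0438 rad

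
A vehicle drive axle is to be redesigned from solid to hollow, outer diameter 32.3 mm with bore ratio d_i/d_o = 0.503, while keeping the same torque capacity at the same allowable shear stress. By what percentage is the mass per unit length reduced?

21.9 %

Equal τ_max and T ⇒ the solid shaft needs d_s³ = d_o³(1−k⁴), so d_s = 32.3·(1−0.503⁴)^(1/3) = 31.60 mm.
Area ratio A_h/A_s = d_o²(1−k²)/d_s² = (1−k²)/(1−k⁴)^(2/3) = 0.7807.
Mass saving = 1 − 0.7807 = 21.9 %.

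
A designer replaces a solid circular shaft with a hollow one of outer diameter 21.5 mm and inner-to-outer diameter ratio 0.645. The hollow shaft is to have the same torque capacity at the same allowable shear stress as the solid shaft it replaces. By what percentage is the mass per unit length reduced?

Equal τ_max and T ⇒ the solid shaft needs d_s³ = d_o³(1−k⁴), so d_s = 21.5·(1−0.645⁴)^(1/3) = 20.18 mm.
Area ratio A_h/A_s = d_o²(1−k²)/d_s² = (1−k²)/(1−k⁴)^(2/3) = 0.6629.
Mass saving = 1 − 0.6629 = 33.7 %.

33.7 %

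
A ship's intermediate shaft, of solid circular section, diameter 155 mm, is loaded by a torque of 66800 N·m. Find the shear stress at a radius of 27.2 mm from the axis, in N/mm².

32.1 N/mm²

J = πd⁴/32 = π(0.155)⁴/32 = 5.667×10^-5 m⁴.
Shear stress varies linearly with radius: τ = T·r/J = 66800 × 0.0272 / 5.667×10^-5 = 3.206×10^7 Pa.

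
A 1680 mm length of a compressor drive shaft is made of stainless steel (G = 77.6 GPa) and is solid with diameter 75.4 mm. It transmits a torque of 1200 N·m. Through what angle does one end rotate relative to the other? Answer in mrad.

8.19 mrad

J = πd⁴/32 = π(0.0754)⁴/32 = 3.173×10^-6 m⁴.
θ = T·L/(G·J) = 1200 × 1.68 / (77.6×10⁹ × 3.173×10^-6) = 8.187×10^-3 rad.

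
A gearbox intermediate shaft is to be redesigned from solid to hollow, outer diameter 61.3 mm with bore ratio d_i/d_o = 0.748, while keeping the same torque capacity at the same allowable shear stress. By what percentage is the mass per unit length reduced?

43.4 %

Equal τ_max and T ⇒ the solid shaft needs d_s³ = d_o³(1−k⁴), so d_s = 61.3·(1−0.748⁴)^(1/3) = 54.09 mm.
Area ratio A_h/A_s = d_o²(1−k²)/d_s² = (1−k²)/(1−k⁴)^(2/3) = 0.5658.
Mass saving = 1 − 0.5658 = 43.4 %.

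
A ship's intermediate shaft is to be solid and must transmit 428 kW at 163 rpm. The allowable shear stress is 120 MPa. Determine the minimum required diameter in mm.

102 mm

ω = 2π·163/60 = 17.07 rad/s, so T = P/ω = 428×10³ / 17.07 = 25070 N·m.
For a solid shaft τ_max = 16T/(πd³), so d = (16T/(π τ_allow))^(1/3) = (16·25070/(π·1.20×10^8))^(1/3) = 0.1021 m.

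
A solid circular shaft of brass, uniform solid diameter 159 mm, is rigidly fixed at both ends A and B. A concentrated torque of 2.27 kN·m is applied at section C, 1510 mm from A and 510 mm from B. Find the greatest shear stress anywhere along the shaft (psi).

312 psi

With uniform GJ and both ends fixed, compatibility θ_AC = θ_CB gives T_A·a = T_B·b, together with T_A + T_B = T₀.
T_A = T₀·b/(a+b) = 2270·510/2020 = 573.1 N·m; T_B = 1697 N·m.
τ in each portion: τ_AC = 7.26×10^5 Pa, τ_CB = 2.15×10^6 Pa; maximum is in CB.
τ_max = T_CB·r/J = 1697·0.0795/6.27×10^-5 = 2.150×10^6 Pa.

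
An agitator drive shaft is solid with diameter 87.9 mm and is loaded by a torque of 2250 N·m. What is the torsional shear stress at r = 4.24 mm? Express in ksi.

J = πd⁴/32 = π(0.0879)⁴/32 = 5.861×10^-6 m⁴.
Shear stress varies linearly with radius: τ = T·r/J = 2250 × 0.00424 / 5.861×10^-6 = 1.628×10^6 Pa.

0.236 ksi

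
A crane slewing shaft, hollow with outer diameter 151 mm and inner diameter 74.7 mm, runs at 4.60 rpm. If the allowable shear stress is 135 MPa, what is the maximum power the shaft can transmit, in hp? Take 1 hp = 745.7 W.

J = π(d_o⁴ − d_i⁴)/32 = π(0.151⁴ − 0.0747⁴)/32 = 4.798×10^-5 m⁴.
T_max = τ_allow·J/r = 1.35×10^8 × 4.798×10^-5 / 0.0755 = 85800 N·m.
ω = 2π·4.60/60 = 0.4817 rad/s, so P_max = T_max·ω = 4.133×10^4 W.

55.4 hp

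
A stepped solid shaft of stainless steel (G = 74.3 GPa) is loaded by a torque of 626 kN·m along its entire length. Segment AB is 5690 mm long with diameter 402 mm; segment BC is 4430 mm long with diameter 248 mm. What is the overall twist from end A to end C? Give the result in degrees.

J_AB = π(0.402)⁴/32 = 2.56×10^-3 m⁴; J_BC = π(0.248)⁴/32 = 3.71×10^-4 m⁴.
θ = (T/G)·Σ L_i/J_i = (626000/74.3×10⁹)·(5.69/2.56×10^-3 + 4.43/3.71×10^-4) = 0.1192 rad.

6.83°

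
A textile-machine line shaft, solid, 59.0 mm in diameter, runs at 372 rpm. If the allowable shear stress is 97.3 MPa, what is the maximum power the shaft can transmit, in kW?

J = πd⁴/32 = π(0.0590)⁴/32 = 1.190×10^-6 m⁴.
T_max = τ_allow·J/r = 9.73×10^7 × 1.190×10^-6 / 0.0295 = 3924 N·m.
ω = 2π·372/60 = 38.96 rad/s, so P_max = T_max·ω = 1.529×10^5 W.

153 kW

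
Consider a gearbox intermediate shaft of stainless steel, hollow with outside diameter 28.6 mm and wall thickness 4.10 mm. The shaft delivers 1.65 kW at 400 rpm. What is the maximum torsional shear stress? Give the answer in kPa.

ω = 2π·400/60 = 41.89 rad/s, so T = P/ω = 1.65×10³ / 41.89 = 39.39 N·m.
J = π(d_o⁴ − d_i⁴)/32 = π(0.0286⁴ − 0.0204⁴)/32 = 4.868×10^-8 m⁴.
τ_max = T·r/J = 39.39 × 0.0143 / 4.868×10^-8 = 1.157×10^7 Pa.

11600 kPa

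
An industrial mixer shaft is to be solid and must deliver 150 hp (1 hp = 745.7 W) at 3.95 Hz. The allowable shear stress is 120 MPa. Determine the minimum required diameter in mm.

ω = 2π·3.95 = 24.82 rad/s, so T = P/ω = 150×745.7 / 24.82 = 4507 N·m.
For a solid shaft τ_max = 16T/(πd³), so d = (16T/(π τ_allow))^(1/3) = (16·4507/(π·1.20×10^8))^(1/3) = 0.05762 m.

57.6 mm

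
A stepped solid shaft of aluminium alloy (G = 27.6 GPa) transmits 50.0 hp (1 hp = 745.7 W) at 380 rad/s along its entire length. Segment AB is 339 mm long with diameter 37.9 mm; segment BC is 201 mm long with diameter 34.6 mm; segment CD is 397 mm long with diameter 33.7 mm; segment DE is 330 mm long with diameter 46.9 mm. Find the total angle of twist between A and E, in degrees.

1.41°

ω = 380 rad/s, so T = P/ω = 50.0×745.7 / 380.0 = 98.12 N·m.
J_AB = π(0.0379)⁴/32 = 2.03×10^-7 m⁴; J_BC = π(0.0346)⁴/32 = 1.41×10^-7 m⁴; J_CD = π(0.0337)⁴/32 = 1.27×10^-7 m⁴; J_DE = π(0.0469)⁴/32 = 4.75×10^-7 m⁴.
θ = (T/G)·Σ L_i/J_i = (98.12/27.6×10⁹)·(0.339/2.03×10^-7 + 0.201/1.41×10^-7 + 0.397/1.27×10^-7 + 0.330/4.75×10^-7) = 0.02464 rad.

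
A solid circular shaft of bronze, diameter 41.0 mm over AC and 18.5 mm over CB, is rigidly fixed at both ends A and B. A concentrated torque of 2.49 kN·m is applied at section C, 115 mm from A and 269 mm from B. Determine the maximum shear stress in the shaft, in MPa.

Compatibility: T_A·a/J_AC = T_B·b/J_CB with T_A + T_B = T₀.
J_AC = 2.77×10^-7 m⁴, J_CB = 1.15×10^-8 m⁴, so T_A = T₀·(J_AC/a)/((J_AC/a)+(J_CB/b)) = 2447 N·m, T_B = 43.36 N·m.
τ in each portion: τ_AC = 1.81×10^8 Pa, τ_CB = 3.49×10^7 Pa; maximum is in AC.
τ_max = T_AC·r/J = 2447·0.0205/2.77×10^-7 = 1.808×10^8 Pa.

181 MPa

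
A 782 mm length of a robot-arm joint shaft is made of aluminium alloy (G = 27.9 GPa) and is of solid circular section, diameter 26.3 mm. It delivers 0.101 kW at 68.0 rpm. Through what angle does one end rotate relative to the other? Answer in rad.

0.00846 rad

ω = 2π·68.0/60 = 7.121 rad/s, so T = P/ω = 0.101×10³ / 7.121 = 14.18 N·m.
J = πd⁴/32 = π(0.0263)⁴/32 = 4.697×10^-8 m⁴.
θ = T·L/(G·J) = 14.18 × 0.782 / (27.9×10⁹ × 4.697×10^-8) = 8.464×10^-3 rad.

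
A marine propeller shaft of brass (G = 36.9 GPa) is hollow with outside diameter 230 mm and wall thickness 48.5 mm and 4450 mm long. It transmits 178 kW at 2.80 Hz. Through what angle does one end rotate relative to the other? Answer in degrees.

0.286°

ω = 2π·2.80 = 17.59 rad/s, so T = P/ω = 178×10³ / 17.59 = 10120 N·m.
J = π(d_o⁴ − d_i⁴)/32 = π(0.230⁴ − 0.133⁴)/32 = 2.440×10^-4 m⁴.
θ = T·L/(G·J) = 10120 × 4.45 / (36.9×10⁹ × 2.440×10^-4) = 5.000×10^-3 rad.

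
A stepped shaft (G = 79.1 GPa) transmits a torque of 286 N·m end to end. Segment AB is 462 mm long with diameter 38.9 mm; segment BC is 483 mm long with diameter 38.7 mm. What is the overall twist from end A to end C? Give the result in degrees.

J_AB = π(0.0389)⁴/32 = 2.25×10^-7 m⁴; J_BC = π(0.0387)⁴/32 = 2.20×10^-7 m⁴.
θ = (T/G)·Σ L_i/J_i = (286.0/79.1×10⁹)·(0.462/2.25×10^-7 + 0.483/2.20×10^-7) = 0.01536 rad.

0.880°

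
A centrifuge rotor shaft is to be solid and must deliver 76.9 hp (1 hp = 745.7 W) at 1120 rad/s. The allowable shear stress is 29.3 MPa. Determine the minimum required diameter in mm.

20.7 mm

ω = 1120 rad/s, so T = P/ω = 76.9×745.7 / 1120 = 51.20 N·m.
For a solid shaft τ_max = 16T/(πd³), so d = (16T/(π τ_allow))^(1/3) = (16·51.20/(π·2.93×10^7))^(1/3) = 0.02072 m.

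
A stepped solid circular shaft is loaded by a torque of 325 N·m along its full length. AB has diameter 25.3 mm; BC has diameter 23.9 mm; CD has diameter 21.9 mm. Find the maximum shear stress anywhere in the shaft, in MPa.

Under the same torque, τ_max = 16T/(πd³) is largest where d is smallest — segment CD (d = 21.9 mm).
τ_max = 16·325.0/(π·(0.0219)³) = 1.576×10^8 Pa.

158 MPa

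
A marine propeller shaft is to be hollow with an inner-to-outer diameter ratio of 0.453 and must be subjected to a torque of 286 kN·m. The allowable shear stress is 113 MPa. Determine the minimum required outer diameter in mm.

For a hollow shaft with d_i/d_o = 0.453: τ_max = 16T/(π d_o³ (1−k⁴)), so d_o = [16T/(π τ_allow (1−k⁴))]^(1/3) = [16·286000/(π·1.13×10^8·0.9579)]^(1/3) = 0.2379 m.

238 mm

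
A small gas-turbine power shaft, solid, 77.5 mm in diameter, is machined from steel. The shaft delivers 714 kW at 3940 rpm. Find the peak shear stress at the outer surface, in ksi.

ω = 2π·3940/60 = 412.6 rad/s, so T = P/ω = 714×10³ / 412.6 = 1731 N·m.
J = πd⁴/32 = π(0.0775)⁴/32 = 3.542×10^-6 m⁴.
τ_max = T·r/J = 1731 × 0.0387 / 3.542×10^-6 = 1.893×10^7 Pa.

2.75 ksi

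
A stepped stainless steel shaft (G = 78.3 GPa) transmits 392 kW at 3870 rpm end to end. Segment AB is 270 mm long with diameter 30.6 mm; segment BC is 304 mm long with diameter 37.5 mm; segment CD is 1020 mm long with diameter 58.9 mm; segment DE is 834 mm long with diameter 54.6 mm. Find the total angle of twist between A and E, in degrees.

ω = 2π·3870/60 = 405.3 rad/s, so T = P/ω = 392×10³ / 405.3 = 967.3 N·m.
J_AB = π(0.0306)⁴/32 = 8.61×10^-8 m⁴; J_BC = π(0.0375)⁴/32 = 1.94×10^-7 m⁴; J_CD = π(0.0589)⁴/32 = 1.18×10^-6 m⁴; J_DE = π(0.0546)⁴/32 = 8.73×10^-7 m⁴.
θ = (T/G)·Σ L_i/J_i = (967.3/78.3×10⁹)·(0.270/8.61×10^-8 + 0.304/1.94×10^-7 + 1.02/1.18×10^-6 + 0.834/8.73×10^-7) = 0.08056 rad.

4.62°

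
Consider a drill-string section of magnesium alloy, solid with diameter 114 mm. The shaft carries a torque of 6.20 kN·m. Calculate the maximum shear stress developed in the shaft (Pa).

J = πd⁴/32 = π(0.114)⁴/32 = 1.658×10^-5 m⁴.
τ_max = T·r/J = 6200 × 0.0570 / 1.658×10^-5 = 2.131×10^7 Pa.

2.13e7 Pa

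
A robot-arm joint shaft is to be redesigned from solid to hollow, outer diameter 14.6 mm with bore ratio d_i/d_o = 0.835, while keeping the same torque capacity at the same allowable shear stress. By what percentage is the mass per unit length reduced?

52.8 %

Equal τ_max and T ⇒ the solid shaft needs d_s³ = d_o³(1−k⁴), so d_s = 14.6·(1−0.835⁴)^(1/3) = 11.69 mm.
Area ratio A_h/A_s = d_o²(1−k²)/d_s² = (1−k²)/(1−k⁴)^(2/3) = 0.4719.
Mass saving = 1 − 0.4719 = 52.8 %.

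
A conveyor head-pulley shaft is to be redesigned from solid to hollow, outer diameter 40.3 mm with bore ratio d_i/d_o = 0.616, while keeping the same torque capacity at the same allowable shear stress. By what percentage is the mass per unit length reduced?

Equal τ_max and T ⇒ the solid shaft needs d_s³ = d_o³(1−k⁴), so d_s = 40.3·(1−0.616⁴)^(1/3) = 38.26 mm.
Area ratio A_h/A_s = d_o²(1−k²)/d_s² = (1−k²)/(1−k⁴)^(2/3) = 0.6883.
Mass saving = 1 − 0.6883 = 31.2 %.

31.2 %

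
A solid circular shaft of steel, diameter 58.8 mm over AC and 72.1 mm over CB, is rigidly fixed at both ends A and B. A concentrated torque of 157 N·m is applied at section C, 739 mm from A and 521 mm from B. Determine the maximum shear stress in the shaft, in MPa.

Compatibility: T_A·a/J_AC = T_B·b/J_CB with T_A + T_B = T₀.
J_AC = 1.17×10^-6 m⁴, J_CB = 2.65×10^-6 m⁴, so T_A = T₀·(J_AC/a)/((J_AC/a)+(J_CB/b)) = 37.32 N·m, T_B = 119.7 N·m.
τ in each portion: τ_AC = 9.35×10^5 Pa, τ_CB = 1.63×10^6 Pa; maximum is in CB.
τ_max = T_CB·r/J = 119.7·0.0360/2.65×10^-6 = 1.626×10^6 Pa.

1.63 MPa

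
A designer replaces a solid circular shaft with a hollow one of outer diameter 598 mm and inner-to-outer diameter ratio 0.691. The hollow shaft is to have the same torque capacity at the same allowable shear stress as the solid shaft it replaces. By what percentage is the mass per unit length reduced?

Equal τ_max and T ⇒ the solid shaft needs d_s³ = d_o³(1−k⁴), so d_s = 598·(1−0.691⁴)^(1/3) = 548.6 mm.
Area ratio A_h/A_s = d_o²(1−k²)/d_s² = (1−k²)/(1−k⁴)^(2/3) = 0.6209.
Mass saving = 1 − 0.6209 = 37.9 %.

37.9 %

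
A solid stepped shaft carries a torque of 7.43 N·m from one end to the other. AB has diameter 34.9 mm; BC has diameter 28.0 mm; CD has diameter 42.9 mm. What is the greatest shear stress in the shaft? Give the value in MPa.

1.72 MPa

Under the same torque, τ_max = 16T/(πd³) is largest where d is smallest — segment BC (d = 28.0 mm).
τ_max = 16·7.430/(π·(0.0280)³) = 1.724×10^6 Pa.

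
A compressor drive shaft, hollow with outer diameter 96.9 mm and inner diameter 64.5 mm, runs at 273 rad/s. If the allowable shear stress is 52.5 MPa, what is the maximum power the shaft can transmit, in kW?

J = π(d_o⁴ − d_i⁴)/32 = π(0.0969⁴ − 0.0645⁴)/32 = 6.956×10^-6 m⁴.
T_max = τ_allow·J/r = 5.25×10^7 × 6.956×10^-6 / 0.0485 = 7538 N·m.
ω = 273 rad/s, so P_max = T_max·ω = 2.058×10^6 W.

2060 kW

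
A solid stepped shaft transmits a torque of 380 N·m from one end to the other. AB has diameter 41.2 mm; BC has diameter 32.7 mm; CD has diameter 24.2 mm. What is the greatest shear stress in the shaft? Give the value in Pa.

1.37e8 Pa

Under the same torque, τ_max = 16T/(πd³) is largest where d is smallest — segment CD (d = 24.2 mm).
τ_max = 16·380.0/(π·(0.0242)³) = 1.366×10^8 Pa.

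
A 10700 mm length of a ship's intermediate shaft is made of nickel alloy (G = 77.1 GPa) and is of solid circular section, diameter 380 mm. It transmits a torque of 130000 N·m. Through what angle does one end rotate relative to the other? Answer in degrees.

0.505°

J = πd⁴/32 = π(0.380)⁴/32 = 2.047×10^-3 m⁴.
θ = T·L/(G·J) = 130000 × 10.7 / (77.1×10⁹ × 2.047×10^-3) = 8.813×10^-3 rad.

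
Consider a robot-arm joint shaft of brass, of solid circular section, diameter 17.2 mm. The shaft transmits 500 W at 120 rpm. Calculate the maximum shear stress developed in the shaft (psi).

5780 psi

ω = 2π·120/60 = 12.57 rad/s, so T = P/ω = 500 / 12.57 = 39.79 N·m.
J = πd⁴/32 = π(0.0172)⁴/32 = 8.592×10^-9 m⁴.
τ_max = T·r/J = 39.79 × 0.00860 / 8.592×10^-9 = 3.982×10^7 Pa.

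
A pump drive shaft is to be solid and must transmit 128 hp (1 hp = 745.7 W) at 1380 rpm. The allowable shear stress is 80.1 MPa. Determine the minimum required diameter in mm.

34.8 mm

ω = 2π·1380/60 = 144.5 rad/s, so T = P/ω = 128×745.7 / 144.5 = 660.5 N·m.
For a solid shaft τ_max = 16T/(πd³), so d = (16T/(π τ_allow))^(1/3) = (16·660.5/(π·8.01×10^7))^(1/3) = 0.03476 m.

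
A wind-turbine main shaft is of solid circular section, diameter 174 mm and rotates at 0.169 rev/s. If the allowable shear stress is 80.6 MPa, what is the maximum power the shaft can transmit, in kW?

88.5 kW

J = πd⁴/32 = π(0.174)⁴/32 = 8.999×10^-5 m⁴.
T_max = τ_allow·J/r = 8.06×10^7 × 8.999×10^-5 / 0.0870 = 83370 N·m.
ω = 2π·0.169 = 1.062 rad/s, so P_max = T_max·ω = 8.853×10^4 W.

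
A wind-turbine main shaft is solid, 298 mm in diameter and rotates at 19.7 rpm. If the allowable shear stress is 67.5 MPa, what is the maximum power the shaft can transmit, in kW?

J = πd⁴/32 = π(0.298)⁴/32 = 7.742×10^-4 m⁴.
T_max = τ_allow·J/r = 6.75×10^7 × 7.742×10^-4 / 0.149 = 350700 N·m.
ω = 2π·19.7/60 = 2.063 rad/s, so P_max = T_max·ω = 7.236×10^5 W.

724 kW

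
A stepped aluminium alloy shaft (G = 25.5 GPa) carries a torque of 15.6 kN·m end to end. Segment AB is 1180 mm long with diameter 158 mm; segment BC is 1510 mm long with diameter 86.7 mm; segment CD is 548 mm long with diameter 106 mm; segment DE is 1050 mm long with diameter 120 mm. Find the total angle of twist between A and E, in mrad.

J_AB = π(0.158)⁴/32 = 6.12×10^-5 m⁴; J_BC = π(0.0867)⁴/32 = 5.55×10^-6 m⁴; J_CD = π(0.106)⁴/32 = 1.24×10^-5 m⁴; J_DE = π(0.120)⁴/32 = 2.04×10^-5 m⁴.
θ = (T/G)·Σ L_i/J_i = (15600/25.5×10⁹)·(1.18/6.12×10^-5 + 1.51/5.55×10^-6 + 0.548/1.24×10^-5 + 1.05/2.04×10^-5) = 0.2369 rad.

237 mrad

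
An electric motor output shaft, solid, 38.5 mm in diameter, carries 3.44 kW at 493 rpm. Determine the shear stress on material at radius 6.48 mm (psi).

290 psi

ω = 2π·493/60 = 51.63 rad/s, so T = P/ω = 3.44×10³ / 51.63 = 66.63 N·m.
J = πd⁴/32 = π(0.0385)⁴/32 = 2.157×10^-7 m⁴.
Shear stress varies linearly with radius: τ = T·r/J = 66.63 × 0.00648 / 2.157×10^-7 = 2.002×10^6 Pa.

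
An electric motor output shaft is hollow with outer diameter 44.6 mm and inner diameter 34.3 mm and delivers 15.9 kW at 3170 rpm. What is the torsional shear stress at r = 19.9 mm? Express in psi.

547 psi

ω = 2π·3170/60 = 332.0 rad/s, so T = P/ω = 15.9×10³ / 332.0 = 47.90 N·m.
J = π(d_o⁴ − d_i⁴)/32 = π(0.0446⁴ − 0.0343⁴)/32 = 2.526×10^-7 m⁴.
Shear stress varies linearly with radius: τ = T·r/J = 47.90 × 0.0199 / 2.526×10^-7 = 3.774×10^6 Pa.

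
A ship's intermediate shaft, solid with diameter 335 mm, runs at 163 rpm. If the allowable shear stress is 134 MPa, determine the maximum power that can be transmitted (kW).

16900 kW

J = πd⁴/32 = π(0.335)⁴/32 = 1.236×10^-3 m⁴.
T_max = τ_allow·J/r = 1.34×10^8 × 1.236×10^-3 / 0.168 = 989200 N·m.
ω = 2π·163/60 = 17.07 rad/s, so P_max = T_max·ω = 1.688×10^7 W.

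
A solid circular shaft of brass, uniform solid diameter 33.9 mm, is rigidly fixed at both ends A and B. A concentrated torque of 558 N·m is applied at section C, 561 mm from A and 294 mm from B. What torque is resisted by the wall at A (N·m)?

With uniform GJ and both ends fixed, compatibility θ_AC = θ_CB gives T_A·a = T_B·b, together with T_A + T_B = T₀.
T_A = T₀·b/(a+b) = 558.0·294/855.0 = 191.9 N·m; T_B = 366.1 N·m.

192 N·m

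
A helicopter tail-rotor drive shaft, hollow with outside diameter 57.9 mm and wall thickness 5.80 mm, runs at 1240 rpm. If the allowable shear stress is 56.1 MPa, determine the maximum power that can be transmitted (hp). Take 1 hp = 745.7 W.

220 hp

J = π(d_o⁴ − d_i⁴)/32 = π(0.0579⁴ − 0.0463⁴)/32 = 6.522×10^-7 m⁴.
T_max = τ_allow·J/r = 5.61×10^7 × 6.522×10^-7 / 0.0290 = 1264 N·m.
ω = 2π·1240/60 = 129.9 rad/s, so P_max = T_max·ω = 1.641×10^5 W.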